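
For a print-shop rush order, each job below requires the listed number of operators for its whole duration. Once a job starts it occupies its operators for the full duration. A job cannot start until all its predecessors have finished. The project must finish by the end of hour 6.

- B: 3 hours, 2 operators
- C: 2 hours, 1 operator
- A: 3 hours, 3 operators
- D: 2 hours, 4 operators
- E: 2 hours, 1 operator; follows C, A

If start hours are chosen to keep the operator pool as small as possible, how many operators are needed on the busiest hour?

Early-start (B@1, C@1, A@1, D@1, E@4) gives peak 10: h1:10  h2:10  h3:5  h4:1  h5:1  h6:0.
Shift D→4.
Schedule B@1, C@1, A@1, D@4, E@4: h1:6  h2:6  h3:5  h4:5  h5:5  h6:0 — peak 6.

6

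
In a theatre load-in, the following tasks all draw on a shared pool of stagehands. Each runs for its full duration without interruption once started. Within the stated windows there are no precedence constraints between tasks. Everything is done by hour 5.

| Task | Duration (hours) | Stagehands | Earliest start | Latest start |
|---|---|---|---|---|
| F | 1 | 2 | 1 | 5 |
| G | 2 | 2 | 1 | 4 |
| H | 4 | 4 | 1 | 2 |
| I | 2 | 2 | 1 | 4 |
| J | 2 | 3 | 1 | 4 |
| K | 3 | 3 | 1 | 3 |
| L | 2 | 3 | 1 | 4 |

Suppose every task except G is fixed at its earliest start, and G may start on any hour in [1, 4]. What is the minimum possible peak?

17

G@1: h1:19  h2:17  h3:7  h4:4  h5:0 → peak 19
G@2: h1:17  h2:17  h3:9  h4:4  h5:0 → peak 17
G@3: h1:17  h2:15  h3:9  h4:6  h5:0 → peak 17
G@4: h1:17  h2:15  h3:7  h4:6  h5:2 → peak 17
Best is G@2, peak 17.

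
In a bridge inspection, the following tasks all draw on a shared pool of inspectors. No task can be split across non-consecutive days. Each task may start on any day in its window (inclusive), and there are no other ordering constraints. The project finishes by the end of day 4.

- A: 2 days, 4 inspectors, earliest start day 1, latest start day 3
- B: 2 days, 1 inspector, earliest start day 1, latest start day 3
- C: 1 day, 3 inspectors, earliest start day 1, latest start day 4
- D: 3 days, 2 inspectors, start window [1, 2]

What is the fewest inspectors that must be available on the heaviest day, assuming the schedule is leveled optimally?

6

Early-start (A@1, B@1, C@1, D@1) gives peak 10: d1:10  d2:7  d3:2  d4:0.
Shift B→3, C→3.
Schedule A@1, B@3, C@3, D@1: d1:6  d2:6  d3:6  d4:1 — peak 6.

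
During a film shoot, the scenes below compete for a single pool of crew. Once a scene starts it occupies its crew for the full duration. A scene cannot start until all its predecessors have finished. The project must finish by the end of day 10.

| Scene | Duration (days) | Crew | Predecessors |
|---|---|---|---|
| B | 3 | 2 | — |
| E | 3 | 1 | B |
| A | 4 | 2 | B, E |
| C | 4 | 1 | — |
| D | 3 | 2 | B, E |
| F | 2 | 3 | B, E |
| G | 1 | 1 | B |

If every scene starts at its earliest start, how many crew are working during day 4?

At early start, day 4 has: E, C, G.
Demand: 1 + 1 + 1 = 3.

3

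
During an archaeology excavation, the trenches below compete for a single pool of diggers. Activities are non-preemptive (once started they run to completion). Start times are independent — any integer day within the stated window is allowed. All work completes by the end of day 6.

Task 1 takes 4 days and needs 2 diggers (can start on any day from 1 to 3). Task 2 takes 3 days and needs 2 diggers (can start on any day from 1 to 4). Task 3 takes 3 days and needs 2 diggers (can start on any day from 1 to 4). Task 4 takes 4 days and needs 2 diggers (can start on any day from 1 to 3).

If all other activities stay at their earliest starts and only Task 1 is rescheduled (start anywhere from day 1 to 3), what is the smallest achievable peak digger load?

Task 1@1: d1:8  d2:8  d3:8  d4:4  d5:0  d6:0 → peak 8
Task 1@2: d1:6  d2:8  d3:8  d4:4  d5:2  d6:0 → peak 8
Task 1@3: d1:6  d2:6  d3:8  d4:4  d5:2  d6:2 → peak 8
Best is Task 1@1, peak 8.

8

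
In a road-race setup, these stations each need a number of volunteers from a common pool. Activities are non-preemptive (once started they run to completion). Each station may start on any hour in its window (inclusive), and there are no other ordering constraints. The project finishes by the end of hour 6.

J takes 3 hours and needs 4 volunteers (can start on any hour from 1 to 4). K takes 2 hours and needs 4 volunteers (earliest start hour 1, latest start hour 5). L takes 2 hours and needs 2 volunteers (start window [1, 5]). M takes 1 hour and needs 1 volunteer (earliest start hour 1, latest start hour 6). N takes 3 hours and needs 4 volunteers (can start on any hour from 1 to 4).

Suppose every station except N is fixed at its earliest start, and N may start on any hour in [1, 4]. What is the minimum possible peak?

N@1: h1:15  h2:14  h3:8  h4:0  h5:0  h6:0 → peak 15
N@2: h1:11  h2:14  h3:8  h4:4  h5:0  h6:0 → peak 14
N@3: h1:11  h2:10  h3:8  h4:4  h5:4  h6:0 → peak 11
N@4: h1:11  h2:10  h3:4  h4:4  h5:4  h6:4 → peak 11
Best is N@3, peak 11.

11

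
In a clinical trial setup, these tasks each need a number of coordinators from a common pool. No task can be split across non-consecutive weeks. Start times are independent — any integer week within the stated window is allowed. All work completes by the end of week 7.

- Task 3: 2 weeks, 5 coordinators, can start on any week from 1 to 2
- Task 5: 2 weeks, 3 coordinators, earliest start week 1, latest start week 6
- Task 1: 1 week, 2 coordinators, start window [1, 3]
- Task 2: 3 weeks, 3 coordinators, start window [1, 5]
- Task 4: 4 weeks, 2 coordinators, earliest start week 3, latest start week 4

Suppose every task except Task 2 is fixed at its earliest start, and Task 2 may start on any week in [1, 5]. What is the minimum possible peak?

Task 2@1: w1:13  w2:11  w3:5  w4:2  w5:2  w6:2  w7:0 → peak 13
Task 2@2: w1:10  w2:11  w3:5  w4:5  w5:2  w6:2  w7:0 → peak 11
Task 2@3: w1:10  w2:8  w3:5  w4:5  w5:5  w6:2  w7:0 → peak 10
Task 2@4: w1:10  w2:8  w3:2  w4:5  w5:5  w6:5  w7:0 → peak 10
Task 2@5: w1:10  w2:8  w3:2  w4:2  w5:5  w6:5  w7:3 → peak 10
Best is Task 2@3, peak 10.

10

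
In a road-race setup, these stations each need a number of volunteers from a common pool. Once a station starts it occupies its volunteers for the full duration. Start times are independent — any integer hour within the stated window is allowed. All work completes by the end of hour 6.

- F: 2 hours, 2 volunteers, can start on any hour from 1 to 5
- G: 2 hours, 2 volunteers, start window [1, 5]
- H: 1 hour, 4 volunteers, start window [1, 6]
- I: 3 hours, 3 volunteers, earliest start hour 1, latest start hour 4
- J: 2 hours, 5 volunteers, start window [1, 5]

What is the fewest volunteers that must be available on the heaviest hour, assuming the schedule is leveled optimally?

Early-start (F@1, G@1, H@1, I@1, J@1) gives peak 16: h1:16  h2:12  h3:3  h4:0  h5:0  h6:0.
Shift G→3, I→2, J→5.
Schedule F@1, G@3, H@1, I@2, J@5: h1:6  h2:5  h3:5  h4:5  h5:5  h6:5 — peak 6.
Total volunteer-hours = 31 over 6 hours ⇒ peak ≥ ⌈31/6⌉ = 6, so 6 is optimal.

6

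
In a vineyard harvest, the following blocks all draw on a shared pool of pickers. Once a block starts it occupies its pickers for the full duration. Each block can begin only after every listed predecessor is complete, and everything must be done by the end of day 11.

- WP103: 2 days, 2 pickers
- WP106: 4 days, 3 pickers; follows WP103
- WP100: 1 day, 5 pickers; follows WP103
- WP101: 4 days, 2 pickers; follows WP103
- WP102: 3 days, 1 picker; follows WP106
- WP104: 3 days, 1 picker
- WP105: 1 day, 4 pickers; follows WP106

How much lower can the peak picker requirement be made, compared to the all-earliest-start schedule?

Early-start peak: d1:3  d2:3  d3:11  d4:5  d5:5  d6:5  d7:5  d8:1  d9:1  d10:0  d11:0 ⇒ 11.
Leveled (WP103@1, WP106@3, WP100@7, WP101@3, WP102@8, WP104@8, WP105@11): d1:2  d2:2  d3:5  d4:5  d5:5  d6:5  d7:5  d8:2  d9:2  d10:2  d11:4 ⇒ 5.
Reduction 11 − 5 = 6.

6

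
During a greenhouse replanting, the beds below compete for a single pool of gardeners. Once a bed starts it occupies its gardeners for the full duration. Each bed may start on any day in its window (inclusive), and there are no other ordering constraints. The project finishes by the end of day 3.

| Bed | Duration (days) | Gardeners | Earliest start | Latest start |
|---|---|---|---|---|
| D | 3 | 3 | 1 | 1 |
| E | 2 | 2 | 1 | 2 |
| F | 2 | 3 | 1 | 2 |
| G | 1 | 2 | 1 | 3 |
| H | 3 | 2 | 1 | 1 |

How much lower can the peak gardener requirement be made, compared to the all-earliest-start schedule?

Early-start peak: d1:12  d2:10  d3:5 ⇒ 12.
Leveled (D@1, E@1, F@1, G@3, H@1): d1:10  d2:10  d3:7 ⇒ 10.
Reduction 12 − 10 = 2.

2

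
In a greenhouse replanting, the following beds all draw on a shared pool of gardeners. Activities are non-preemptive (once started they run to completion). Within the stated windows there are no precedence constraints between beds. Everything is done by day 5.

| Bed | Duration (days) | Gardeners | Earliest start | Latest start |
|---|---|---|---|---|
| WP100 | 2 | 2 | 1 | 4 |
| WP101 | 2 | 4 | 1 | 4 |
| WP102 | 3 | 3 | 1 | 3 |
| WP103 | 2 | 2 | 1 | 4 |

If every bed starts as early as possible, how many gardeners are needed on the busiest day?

Early-start schedule: WP100@1, WP101@1, WP102@1, WP103@1.
Load per day: day 1: 11, day 2: 11, day 3: 3, day 4: 0, day 5: 0.
Peak is 11.

11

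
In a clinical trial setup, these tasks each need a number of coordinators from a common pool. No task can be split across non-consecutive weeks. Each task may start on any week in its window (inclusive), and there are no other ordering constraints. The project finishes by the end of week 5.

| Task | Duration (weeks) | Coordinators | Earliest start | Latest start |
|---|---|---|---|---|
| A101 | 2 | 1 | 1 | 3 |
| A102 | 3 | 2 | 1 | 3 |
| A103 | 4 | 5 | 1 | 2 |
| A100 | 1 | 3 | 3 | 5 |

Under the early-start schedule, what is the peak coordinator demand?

10

Early-start schedule: A101@1, A102@1, A103@1, A100@3.
Load per week: week 1: 8, week 2: 8, week 3: 10, week 4: 5, week 5: 0.
Peak is 10.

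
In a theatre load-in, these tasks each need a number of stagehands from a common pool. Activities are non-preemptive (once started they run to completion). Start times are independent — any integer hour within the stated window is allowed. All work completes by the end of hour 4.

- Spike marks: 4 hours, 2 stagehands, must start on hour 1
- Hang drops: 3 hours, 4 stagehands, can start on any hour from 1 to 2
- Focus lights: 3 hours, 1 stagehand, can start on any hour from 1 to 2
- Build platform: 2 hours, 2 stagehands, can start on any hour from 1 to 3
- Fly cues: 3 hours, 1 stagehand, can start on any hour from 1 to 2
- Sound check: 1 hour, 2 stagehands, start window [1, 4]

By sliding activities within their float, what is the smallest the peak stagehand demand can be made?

10

Early-start (Spike marks@1, Hang drops@1, Focus lights@1, Build platform@1, Fly cues@1, Sound check@1) gives peak 12: h1:12  h2:10  h3:8  h4:2.
Shift Sound check→3.
Schedule Spike marks@1, Hang drops@1, Focus lights@1, Build platform@1, Fly cues@1, Sound check@3: h1:10  h2:10  h3:10  h4:2 — peak 10.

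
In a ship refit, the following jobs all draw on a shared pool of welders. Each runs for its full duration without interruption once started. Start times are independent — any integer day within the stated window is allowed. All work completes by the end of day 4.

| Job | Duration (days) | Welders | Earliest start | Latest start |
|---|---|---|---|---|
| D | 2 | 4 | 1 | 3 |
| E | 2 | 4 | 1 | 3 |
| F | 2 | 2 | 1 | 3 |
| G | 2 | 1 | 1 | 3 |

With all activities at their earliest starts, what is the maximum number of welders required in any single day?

Early-start schedule: D@1, E@1, F@1, G@1.
Load per day: day 1: 11, day 2: 11, day 3: 0, day 4: 0.
Peak is 11.

11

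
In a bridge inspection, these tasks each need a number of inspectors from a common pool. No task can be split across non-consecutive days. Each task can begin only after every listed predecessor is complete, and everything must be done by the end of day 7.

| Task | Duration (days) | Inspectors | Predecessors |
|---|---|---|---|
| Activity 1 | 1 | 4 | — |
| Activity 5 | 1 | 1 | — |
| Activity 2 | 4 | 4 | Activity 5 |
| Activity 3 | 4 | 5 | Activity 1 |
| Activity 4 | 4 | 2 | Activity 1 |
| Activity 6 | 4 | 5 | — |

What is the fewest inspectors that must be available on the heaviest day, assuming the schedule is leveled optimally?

16

Schedule Activity 1@1, Activity 5@1, Activity 2@2, Activity 3@2, Activity 4@2, Activity 6@1: d1:10  d2:16  d3:16  d4:16  d5:11  d6:0  d7:0 — peak 16.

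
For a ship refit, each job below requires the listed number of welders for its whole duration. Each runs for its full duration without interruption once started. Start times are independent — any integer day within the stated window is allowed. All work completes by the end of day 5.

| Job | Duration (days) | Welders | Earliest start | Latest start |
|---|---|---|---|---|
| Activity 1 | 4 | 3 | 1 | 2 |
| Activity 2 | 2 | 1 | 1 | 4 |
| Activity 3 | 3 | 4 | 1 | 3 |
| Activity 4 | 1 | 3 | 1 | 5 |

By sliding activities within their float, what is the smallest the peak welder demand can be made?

Early-start (Activity 1@1, Activity 2@1, Activity 3@1, Activity 4@1) gives peak 11: d1:11  d2:8  d3:7  d4:3  d5:0.
Shift Activity 3→3.
Schedule Activity 1@1, Activity 2@1, Activity 3@3, Activity 4@1: d1:7  d2:4  d3:7  d4:7  d5:4 — peak 7.

7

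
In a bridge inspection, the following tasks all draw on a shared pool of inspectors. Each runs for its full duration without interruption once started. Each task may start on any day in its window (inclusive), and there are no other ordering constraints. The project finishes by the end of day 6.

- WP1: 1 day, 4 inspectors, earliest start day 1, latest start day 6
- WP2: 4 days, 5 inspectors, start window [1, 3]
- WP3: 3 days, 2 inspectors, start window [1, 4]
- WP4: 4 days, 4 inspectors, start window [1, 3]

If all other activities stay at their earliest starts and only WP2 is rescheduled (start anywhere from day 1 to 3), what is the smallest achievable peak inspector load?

11

WP2@1: d1:15  d2:11  d3:11  d4:9  d5:0  d6:0 → peak 15
WP2@2: d1:10  d2:11  d3:11  d4:9  d5:5  d6:0 → peak 11
WP2@3: d1:10  d2:6  d3:11  d4:9  d5:5  d6:5 → peak 11
Best is WP2@2, peak 11.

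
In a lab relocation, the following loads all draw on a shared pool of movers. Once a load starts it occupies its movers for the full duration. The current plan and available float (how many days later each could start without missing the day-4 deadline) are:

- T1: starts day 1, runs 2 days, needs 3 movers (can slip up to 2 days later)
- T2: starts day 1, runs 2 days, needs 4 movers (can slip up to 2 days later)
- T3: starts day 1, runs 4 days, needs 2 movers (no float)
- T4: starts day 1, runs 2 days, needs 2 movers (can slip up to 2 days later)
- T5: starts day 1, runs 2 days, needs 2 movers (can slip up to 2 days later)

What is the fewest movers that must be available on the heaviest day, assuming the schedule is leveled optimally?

Early-start (T1@1, T2@1, T3@1, T4@1, T5@1) gives peak 13: d1:13  d2:13  d3:2  d4:2.
Shift T2→3, T5→3.
Schedule T1@1, T2@3, T3@1, T4@1, T5@3: d1:7  d2:7  d3:8  d4:8 — peak 8.
Total mover-days = 30 over 4 days ⇒ peak ≥ ⌈30/4⌉ = 8, so 8 is optimal.

8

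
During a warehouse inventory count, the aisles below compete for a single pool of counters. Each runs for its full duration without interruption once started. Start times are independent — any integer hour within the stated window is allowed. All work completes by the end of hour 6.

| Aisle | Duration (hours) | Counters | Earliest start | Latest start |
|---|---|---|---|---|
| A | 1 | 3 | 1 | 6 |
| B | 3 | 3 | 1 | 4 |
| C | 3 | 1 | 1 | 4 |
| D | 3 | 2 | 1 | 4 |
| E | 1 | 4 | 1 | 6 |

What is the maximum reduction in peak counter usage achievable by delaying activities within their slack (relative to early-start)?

Early-start peak: h1:13  h2:6  h3:6  h4:0  h5:0  h6:0 ⇒ 13.
Leveled (A@1, B@2, C@4, D@1, E@5): h1:5  h2:5  h3:5  h4:4  h5:5  h6:1 ⇒ 5.
Reduction 13 − 5 = 8.

8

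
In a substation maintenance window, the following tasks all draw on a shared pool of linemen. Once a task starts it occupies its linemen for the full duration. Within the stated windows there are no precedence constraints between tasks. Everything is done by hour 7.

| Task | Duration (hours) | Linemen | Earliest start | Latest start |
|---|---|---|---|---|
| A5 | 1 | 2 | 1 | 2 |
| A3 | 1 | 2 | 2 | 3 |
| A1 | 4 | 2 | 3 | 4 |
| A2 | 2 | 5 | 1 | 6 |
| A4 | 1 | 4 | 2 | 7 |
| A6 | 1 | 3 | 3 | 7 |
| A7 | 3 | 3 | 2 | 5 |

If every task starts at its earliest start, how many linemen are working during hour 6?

2

At early start, hour 6 has: A1.
Demand: 2 = 2.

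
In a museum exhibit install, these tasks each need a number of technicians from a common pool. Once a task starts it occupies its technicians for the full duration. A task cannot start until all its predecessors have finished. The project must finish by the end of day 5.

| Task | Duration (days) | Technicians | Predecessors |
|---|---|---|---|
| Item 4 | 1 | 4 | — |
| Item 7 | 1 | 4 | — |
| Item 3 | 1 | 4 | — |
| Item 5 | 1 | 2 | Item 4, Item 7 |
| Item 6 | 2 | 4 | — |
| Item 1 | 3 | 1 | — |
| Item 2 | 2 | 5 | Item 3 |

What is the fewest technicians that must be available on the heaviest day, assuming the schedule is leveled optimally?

8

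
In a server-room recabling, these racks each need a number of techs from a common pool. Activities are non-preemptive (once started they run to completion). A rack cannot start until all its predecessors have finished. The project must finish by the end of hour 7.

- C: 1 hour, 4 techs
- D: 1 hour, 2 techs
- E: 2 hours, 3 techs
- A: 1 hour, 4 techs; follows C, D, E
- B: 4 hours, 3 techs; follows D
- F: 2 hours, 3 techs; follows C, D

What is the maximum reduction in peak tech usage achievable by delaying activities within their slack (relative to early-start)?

4

Early-start peak: h1:9  h2:9  h3:10  h4:3  h5:3  h6:0  h7:0 ⇒ 10.
Leveled (C@1, D@1, E@2, A@6, B@2, F@4): h1:6  h2:6  h3:6  h4:6  h5:6  h6:4  h7:0 ⇒ 6.
Reduction 10 − 6 = 4.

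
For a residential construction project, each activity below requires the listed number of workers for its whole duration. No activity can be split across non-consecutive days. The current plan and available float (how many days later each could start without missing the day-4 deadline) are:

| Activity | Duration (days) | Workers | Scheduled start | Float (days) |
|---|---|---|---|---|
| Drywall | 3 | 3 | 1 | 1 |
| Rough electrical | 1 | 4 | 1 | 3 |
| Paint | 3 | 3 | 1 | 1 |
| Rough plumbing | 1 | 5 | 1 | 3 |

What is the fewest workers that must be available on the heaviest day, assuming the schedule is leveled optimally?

Early-start (Drywall@1, Rough electrical@1, Paint@1, Rough plumbing@1) gives peak 15: d1:15  d2:6  d3:6  d4:0.
Shift Paint→2, Rough plumbing→4.
Schedule Drywall@1, Rough electrical@1, Paint@2, Rough plumbing@4: d1:7  d2:6  d3:6  d4:8 — peak 8.

8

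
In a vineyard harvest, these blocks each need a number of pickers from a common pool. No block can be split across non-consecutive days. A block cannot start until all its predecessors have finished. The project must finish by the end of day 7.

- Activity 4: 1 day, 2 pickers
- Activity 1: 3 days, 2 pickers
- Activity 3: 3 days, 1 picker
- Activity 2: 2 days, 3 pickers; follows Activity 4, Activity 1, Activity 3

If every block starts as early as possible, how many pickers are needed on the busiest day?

Early-start schedule: Activity 4@1, Activity 1@1, Activity 3@1, Activity 2@4.
Load per day: day 1: 5, day 2: 3, day 3: 3, day 4: 3, day 5: 3, day 6: 0, day 7: 0.
Peak is 5.

5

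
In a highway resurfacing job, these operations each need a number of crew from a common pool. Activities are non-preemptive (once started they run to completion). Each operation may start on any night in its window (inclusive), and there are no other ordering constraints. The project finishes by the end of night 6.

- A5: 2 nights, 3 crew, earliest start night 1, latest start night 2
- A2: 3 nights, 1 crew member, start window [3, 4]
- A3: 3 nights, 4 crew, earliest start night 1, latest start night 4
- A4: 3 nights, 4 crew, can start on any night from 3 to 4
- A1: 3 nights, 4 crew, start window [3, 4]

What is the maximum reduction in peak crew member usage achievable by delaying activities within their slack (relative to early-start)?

4

Early-start peak: n1:7  n2:7  n3:13  n4:9  n5:9  n6:0 ⇒ 13.
Leveled (A5@1, A2@3, A3@1, A4@3, A1@4): n1:7  n2:7  n3:9  n4:9  n5:9  n6:4 ⇒ 9.
Reduction 13 − 9 = 4.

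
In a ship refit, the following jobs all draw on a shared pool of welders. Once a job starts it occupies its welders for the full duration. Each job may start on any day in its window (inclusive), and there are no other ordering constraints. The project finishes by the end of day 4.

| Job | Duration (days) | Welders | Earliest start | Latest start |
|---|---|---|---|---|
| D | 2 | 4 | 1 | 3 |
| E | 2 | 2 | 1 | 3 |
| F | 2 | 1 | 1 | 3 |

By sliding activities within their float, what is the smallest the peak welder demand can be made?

4

Early-start (D@1, E@1, F@1) gives peak 7: d1:7  d2:7  d3:0  d4:0.
Shift E→3, F→3.
Schedule D@1, E@3, F@3: d1:4  d2:4  d3:3  d4:3 — peak 4.
Total welder-days = 14 over 4 days ⇒ peak ≥ ⌈14/4⌉ = 4, so 4 is optimal.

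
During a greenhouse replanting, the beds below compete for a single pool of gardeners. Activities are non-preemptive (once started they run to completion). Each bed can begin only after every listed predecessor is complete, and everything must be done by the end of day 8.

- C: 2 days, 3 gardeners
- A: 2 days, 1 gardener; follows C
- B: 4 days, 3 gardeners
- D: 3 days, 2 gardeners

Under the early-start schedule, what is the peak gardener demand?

8

Early-start schedule: C@1, A@3, B@1, D@1.
Load per day: day 1: 8, day 2: 8, day 3: 6, day 4: 4, day 5: 0, day 6: 0, day 7: 0, day 8: 0.
Peak is 8.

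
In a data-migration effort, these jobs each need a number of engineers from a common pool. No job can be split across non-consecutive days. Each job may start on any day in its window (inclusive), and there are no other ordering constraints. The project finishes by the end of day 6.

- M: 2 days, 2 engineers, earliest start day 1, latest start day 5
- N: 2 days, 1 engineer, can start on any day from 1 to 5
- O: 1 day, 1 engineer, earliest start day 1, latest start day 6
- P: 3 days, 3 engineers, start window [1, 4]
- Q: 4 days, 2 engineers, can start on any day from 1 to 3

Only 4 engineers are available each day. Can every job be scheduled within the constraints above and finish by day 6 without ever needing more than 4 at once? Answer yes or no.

no

The minimum achievable peak is 5; 4 < 5, so no feasible schedule stays within the cap.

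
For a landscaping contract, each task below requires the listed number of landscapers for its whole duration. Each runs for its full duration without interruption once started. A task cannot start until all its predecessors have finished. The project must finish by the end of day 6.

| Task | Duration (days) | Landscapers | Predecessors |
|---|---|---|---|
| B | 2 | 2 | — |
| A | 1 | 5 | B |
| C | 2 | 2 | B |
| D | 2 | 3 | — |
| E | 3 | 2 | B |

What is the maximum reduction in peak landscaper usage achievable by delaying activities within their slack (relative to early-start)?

4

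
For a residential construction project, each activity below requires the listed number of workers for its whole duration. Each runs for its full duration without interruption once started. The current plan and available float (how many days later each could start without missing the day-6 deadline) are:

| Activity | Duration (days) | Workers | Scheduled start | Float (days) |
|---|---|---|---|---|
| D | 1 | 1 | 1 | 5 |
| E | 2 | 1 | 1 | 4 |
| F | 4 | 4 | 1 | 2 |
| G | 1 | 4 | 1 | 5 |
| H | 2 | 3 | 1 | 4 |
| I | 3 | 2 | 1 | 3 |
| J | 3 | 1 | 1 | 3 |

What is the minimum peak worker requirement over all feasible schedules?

7

Early-start (D@1, E@1, F@1, G@1, H@1, I@1, J@1) gives peak 16: d1:16  d2:11  d3:7  d4:4  d5:0  d6:0.
Shift G→6, H→5, I→2, J→3.
Schedule D@1, E@1, F@1, G@6, H@5, I@2, J@3: d1:6  d2:7  d3:7  d4:7  d5:4  d6:7 — peak 7.
Total worker-days = 38 over 6 days ⇒ peak ≥ ⌈38/6⌉ = 7, so 7 is optimal.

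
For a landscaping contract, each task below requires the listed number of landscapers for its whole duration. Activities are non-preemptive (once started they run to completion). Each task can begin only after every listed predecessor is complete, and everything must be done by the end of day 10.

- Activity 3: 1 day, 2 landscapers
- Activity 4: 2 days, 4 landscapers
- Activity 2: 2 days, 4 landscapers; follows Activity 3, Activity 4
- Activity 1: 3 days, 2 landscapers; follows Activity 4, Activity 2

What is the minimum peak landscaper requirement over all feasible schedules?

Early-start (Activity 3@1, Activity 4@1, Activity 2@3, Activity 1@5) gives peak 6: d1:6  d2:4  d3:4  d4:4  d5:2  d6:2  d7:2  d8:0  d9:0  d10:0.
Shift Activity 4→2, Activity 2→4, Activity 1→6.
Schedule Activity 3@1, Activity 4@2, Activity 2@4, Activity 1@6: d1:2  d2:4  d3:4  d4:4  d5:4  d6:2  d7:2  d8:2  d9:0  d10:0 — peak 4.

4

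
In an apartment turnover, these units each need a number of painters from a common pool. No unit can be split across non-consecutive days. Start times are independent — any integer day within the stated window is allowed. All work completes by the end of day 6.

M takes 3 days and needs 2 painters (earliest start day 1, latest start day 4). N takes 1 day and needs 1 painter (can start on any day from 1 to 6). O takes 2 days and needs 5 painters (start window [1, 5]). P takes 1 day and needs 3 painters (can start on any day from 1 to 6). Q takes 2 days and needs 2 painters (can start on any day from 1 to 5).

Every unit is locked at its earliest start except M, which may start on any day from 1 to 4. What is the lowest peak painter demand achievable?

M@1: d1:13  d2:9  d3:2  d4:0  d5:0  d6:0 → peak 13
M@2: d1:11  d2:9  d3:2  d4:2  d5:0  d6:0 → peak 11
M@3: d1:11  d2:7  d3:2  d4:2  d5:2  d6:0 → peak 11
M@4: d1:11  d2:7  d3:0  d4:2  d5:2  d6:2 → peak 11
Best is M@2, peak 11.

11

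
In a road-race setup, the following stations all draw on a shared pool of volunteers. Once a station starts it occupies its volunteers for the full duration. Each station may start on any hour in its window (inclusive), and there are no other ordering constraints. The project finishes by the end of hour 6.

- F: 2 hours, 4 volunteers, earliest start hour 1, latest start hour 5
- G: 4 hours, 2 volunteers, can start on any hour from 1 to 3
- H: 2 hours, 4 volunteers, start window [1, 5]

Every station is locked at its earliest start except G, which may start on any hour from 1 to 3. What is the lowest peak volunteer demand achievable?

G@1: h1:10  h2:10  h3:2  h4:2  h5:0  h6:0 → peak 10
G@2: h1:8  h2:10  h3:2  h4:2  h5:2  h6:0 → peak 10
G@3: h1:8  h2:8  h3:2  h4:2  h5:2  h6:2 → peak 8
Best is G@3, peak 8.

8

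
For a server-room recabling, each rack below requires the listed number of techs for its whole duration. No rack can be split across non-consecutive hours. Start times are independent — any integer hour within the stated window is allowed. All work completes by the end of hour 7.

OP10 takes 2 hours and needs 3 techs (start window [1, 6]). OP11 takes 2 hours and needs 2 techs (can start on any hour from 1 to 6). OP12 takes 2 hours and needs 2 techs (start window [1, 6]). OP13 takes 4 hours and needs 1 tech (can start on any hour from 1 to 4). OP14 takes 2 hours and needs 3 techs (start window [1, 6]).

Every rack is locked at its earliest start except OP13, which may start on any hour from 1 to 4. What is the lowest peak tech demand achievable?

OP13@1: h1:11  h2:11  h3:1  h4:1  h5:0  h6:0  h7:0 → peak 11
OP13@2: h1:10  h2:11  h3:1  h4:1  h5:1  h6:0  h7:0 → peak 11
OP13@3: h1:10  h2:10  h3:1  h4:1  h5:1  h6:1  h7:0 → peak 10
OP13@4: h1:10  h2:10  h3:0  h4:1  h5:1  h6:1  h7:1 → peak 10
Best is OP13@3, peak 10.

10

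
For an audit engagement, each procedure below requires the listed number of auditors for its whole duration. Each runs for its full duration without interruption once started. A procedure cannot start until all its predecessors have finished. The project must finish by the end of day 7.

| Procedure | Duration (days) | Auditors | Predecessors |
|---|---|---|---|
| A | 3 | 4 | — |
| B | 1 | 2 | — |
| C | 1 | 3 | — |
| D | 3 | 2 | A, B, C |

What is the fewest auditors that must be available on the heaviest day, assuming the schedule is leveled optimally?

5

Early-start (A@1, B@1, C@1, D@4) gives peak 9: d1:9  d2:4  d3:4  d4:2  d5:2  d6:2  d7:0.
Shift B→4, C→4, D→5.
Schedule A@1, B@4, C@4, D@5: d1:4  d2:4  d3:4  d4:5  d5:2  d6:2  d7:2 — peak 5.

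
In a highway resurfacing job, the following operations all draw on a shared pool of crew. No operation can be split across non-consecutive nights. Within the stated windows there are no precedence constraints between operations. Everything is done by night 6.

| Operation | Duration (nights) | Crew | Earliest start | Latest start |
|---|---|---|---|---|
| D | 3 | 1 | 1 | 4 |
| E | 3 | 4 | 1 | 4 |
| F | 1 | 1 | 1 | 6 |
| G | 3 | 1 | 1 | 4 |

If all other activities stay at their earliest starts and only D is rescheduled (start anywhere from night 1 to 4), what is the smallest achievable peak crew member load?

6

D@1: n1:7  n2:6  n3:6  n4:0  n5:0  n6:0 → peak 7
D@2: n1:6  n2:6  n3:6  n4:1  n5:0  n6:0 → peak 6
D@3: n1:6  n2:5  n3:6  n4:1  n5:1  n6:0 → peak 6
D@4: n1:6  n2:5  n3:5  n4:1  n5:1  n6:1 → peak 6
Best is D@2, peak 6.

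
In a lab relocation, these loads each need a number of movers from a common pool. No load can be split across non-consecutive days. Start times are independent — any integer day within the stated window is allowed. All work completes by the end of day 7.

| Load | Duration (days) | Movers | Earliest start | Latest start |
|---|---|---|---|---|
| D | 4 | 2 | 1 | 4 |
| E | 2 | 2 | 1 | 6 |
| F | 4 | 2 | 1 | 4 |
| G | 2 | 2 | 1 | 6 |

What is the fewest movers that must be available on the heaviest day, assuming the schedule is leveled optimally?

Early-start (D@1, E@1, F@1, G@1) gives peak 8: d1:8  d2:8  d3:4  d4:4  d5:0  d6:0  d7:0.
Shift F→3, G→5.
Schedule D@1, E@1, F@3, G@5: d1:4  d2:4  d3:4  d4:4  d5:4  d6:4  d7:0 — peak 4.
Total mover-days = 24 over 7 days ⇒ peak ≥ ⌈24/7⌉ = 4, so 4 is optimal.

4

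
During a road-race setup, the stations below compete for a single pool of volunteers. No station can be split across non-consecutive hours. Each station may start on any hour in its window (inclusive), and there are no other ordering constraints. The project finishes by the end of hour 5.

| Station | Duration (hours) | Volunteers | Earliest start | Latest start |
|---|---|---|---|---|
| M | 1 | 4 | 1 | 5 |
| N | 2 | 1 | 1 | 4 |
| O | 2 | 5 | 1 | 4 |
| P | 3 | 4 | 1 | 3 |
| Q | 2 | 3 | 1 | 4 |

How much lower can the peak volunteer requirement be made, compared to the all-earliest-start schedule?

9

Early-start peak: h1:17  h2:13  h3:4  h4:0  h5:0 ⇒ 17.
Leveled (M@1, N@2, O@4, P@1, Q@2): h1:8  h2:8  h3:8  h4:5  h5:5 ⇒ 8.
Reduction 17 − 8 = 9.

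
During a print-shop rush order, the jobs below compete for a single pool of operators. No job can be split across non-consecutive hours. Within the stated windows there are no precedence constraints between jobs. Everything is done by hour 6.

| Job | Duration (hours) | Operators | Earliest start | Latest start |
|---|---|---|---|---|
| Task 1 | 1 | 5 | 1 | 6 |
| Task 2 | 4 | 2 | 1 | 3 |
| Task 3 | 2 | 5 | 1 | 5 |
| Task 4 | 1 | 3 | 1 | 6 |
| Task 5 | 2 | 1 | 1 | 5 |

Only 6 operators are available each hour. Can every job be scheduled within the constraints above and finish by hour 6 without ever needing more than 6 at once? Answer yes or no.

no

The minimum achievable peak is 7; 6 < 7, so no feasible schedule stays within the cap.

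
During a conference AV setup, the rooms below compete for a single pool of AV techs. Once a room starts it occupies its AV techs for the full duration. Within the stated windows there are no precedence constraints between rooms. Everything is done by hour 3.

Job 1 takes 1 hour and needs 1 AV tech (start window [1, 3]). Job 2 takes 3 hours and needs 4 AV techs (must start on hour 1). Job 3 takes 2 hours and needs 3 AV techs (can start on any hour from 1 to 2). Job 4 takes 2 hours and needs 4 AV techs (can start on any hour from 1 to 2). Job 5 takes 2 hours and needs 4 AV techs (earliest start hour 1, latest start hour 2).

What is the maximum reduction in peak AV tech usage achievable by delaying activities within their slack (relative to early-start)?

1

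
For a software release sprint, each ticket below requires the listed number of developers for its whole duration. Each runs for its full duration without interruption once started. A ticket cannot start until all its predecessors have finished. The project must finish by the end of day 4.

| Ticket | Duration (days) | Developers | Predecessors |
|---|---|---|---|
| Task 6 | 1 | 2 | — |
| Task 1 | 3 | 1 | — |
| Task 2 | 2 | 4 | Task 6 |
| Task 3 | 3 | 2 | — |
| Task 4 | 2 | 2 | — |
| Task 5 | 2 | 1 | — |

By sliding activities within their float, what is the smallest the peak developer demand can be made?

7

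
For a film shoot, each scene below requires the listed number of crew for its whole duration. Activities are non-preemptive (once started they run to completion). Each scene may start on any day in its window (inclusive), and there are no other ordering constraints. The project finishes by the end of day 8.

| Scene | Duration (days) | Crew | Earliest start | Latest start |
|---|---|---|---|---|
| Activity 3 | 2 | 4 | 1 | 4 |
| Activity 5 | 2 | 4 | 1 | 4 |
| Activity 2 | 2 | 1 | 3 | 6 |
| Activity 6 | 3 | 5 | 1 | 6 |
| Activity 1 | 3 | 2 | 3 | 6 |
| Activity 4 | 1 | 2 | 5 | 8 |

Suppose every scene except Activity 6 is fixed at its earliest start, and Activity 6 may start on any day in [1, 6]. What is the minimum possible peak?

8

Activity 6@1: d1:13  d2:13  d3:8  d4:3  d5:4  d6:0  d7:0  d8:0 → peak 13
Activity 6@2: d1:8  d2:13  d3:8  d4:8  d5:4  d6:0  d7:0  d8:0 → peak 13
Activity 6@3: d1:8  d2:8  d3:8  d4:8  d5:9  d6:0  d7:0  d8:0 → peak 9
Activity 6@4: d1:8  d2:8  d3:3  d4:8  d5:9  d6:5  d7:0  d8:0 → peak 9
Activity 6@5: d1:8  d2:8  d3:3  d4:3  d5:9  d6:5  d7:5  d8:0 → peak 9
Activity 6@6: d1:8  d2:8  d3:3  d4:3  d5:4  d6:5  d7:5  d8:5 → peak 8
Best is Activity 6@6, peak 8.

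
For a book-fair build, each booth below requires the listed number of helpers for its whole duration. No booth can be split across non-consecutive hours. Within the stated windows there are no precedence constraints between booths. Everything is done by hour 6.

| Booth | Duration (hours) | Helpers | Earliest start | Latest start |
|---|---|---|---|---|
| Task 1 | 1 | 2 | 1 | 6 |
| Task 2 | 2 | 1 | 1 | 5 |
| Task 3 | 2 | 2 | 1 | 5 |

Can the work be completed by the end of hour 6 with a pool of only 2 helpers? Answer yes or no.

Schedule Task 1@1, Task 2@2, Task 3@4: h1:2  h2:1  h3:1  h4:2  h5:2  h6:0 — peak 2 ≤ 2.

yes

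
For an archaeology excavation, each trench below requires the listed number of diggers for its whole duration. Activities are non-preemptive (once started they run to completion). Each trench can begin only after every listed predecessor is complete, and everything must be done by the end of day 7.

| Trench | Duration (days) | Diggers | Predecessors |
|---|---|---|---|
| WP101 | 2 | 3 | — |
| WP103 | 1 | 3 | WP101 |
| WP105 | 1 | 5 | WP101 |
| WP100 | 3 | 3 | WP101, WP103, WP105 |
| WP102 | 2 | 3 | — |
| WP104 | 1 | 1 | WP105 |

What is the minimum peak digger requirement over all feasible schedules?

Early-start (WP101@1, WP103@3, WP105@3, WP100@4, WP102@1, WP104@4) gives peak 8: d1:6  d2:6  d3:8  d4:4  d5:3  d6:3  d7:0.
Shift WP105→4, WP100→5, WP104→5.
Schedule WP101@1, WP103@3, WP105@4, WP100@5, WP102@1, WP104@5: d1:6  d2:6  d3:3  d4:5  d5:4  d6:3  d7:3 — peak 6.

6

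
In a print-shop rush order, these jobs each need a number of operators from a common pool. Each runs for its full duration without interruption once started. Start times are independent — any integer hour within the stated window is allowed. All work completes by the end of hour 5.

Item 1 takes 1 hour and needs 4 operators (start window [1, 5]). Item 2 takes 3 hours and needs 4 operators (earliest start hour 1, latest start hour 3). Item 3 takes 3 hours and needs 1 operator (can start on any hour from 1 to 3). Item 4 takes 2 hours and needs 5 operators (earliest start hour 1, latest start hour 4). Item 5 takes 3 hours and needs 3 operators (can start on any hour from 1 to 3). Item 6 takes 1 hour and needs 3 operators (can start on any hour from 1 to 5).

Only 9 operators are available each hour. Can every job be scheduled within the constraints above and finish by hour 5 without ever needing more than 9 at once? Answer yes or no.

Schedule Item 1@1, Item 2@1, Item 3@1, Item 4@4, Item 5@2, Item 6@5: h1:9  h2:8  h3:8  h4:8  h5:8 — peak 9 ≤ 9.

yes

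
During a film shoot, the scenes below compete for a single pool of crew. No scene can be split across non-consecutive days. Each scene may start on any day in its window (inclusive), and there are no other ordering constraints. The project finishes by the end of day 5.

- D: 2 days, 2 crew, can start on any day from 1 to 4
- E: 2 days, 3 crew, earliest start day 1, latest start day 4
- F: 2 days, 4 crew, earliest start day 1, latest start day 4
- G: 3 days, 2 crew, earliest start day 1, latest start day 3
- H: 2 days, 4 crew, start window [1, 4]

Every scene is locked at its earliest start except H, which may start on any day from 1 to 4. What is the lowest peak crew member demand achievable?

H@1: d1:15  d2:15  d3:2  d4:0  d5:0 → peak 15
H@2: d1:11  d2:15  d3:6  d4:0  d5:0 → peak 15
H@3: d1:11  d2:11  d3:6  d4:4  d5:0 → peak 11
H@4: d1:11  d2:11  d3:2  d4:4  d5:4 → peak 11
Best is H@3, peak 11.

11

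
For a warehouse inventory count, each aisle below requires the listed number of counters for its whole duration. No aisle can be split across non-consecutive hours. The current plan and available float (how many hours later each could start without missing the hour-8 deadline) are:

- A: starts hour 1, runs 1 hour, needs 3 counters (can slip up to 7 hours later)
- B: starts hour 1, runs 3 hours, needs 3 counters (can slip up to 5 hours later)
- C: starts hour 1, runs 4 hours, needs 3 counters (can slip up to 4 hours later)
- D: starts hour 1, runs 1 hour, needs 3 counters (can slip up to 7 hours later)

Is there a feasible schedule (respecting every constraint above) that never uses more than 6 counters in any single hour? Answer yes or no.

Schedule A@1, B@1, C@2, D@4: h1:6  h2:6  h3:6  h4:6  h5:3  h6:0  h7:0  h8:0 — peak 6 ≤ 6.

yes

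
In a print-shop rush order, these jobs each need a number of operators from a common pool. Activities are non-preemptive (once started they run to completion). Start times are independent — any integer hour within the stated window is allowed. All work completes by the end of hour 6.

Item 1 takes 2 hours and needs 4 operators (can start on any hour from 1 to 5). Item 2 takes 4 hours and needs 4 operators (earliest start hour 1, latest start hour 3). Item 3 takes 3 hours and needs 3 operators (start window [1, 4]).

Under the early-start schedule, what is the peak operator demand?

11

Early-start schedule: Item 1@1, Item 2@1, Item 3@1.
Load per hour: hour 1: 11, hour 2: 11, hour 3: 7, hour 4: 4, hour 5: 0, hour 6: 0.
Peak is 11.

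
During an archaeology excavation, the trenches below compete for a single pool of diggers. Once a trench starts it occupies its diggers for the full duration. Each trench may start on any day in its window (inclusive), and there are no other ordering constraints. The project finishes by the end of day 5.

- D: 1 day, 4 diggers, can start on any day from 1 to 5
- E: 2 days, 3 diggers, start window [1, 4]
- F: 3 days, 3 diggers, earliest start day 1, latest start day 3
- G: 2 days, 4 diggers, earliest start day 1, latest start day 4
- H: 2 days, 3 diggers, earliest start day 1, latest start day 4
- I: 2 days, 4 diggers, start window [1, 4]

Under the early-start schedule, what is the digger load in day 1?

21

At early start, day 1 has: D, E, F, G, H, I.
Demand: 4 + 3 + 3 + 4 + 3 + 4 = 21.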